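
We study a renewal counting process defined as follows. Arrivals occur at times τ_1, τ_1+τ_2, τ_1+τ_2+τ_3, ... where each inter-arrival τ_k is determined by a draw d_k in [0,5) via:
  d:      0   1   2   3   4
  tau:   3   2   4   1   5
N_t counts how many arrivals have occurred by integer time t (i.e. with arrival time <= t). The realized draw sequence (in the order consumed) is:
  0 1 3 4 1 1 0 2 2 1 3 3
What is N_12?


4

draw d_1=0: τ_1=3, arrival time A_1=3
draw d_2=1: τ_2=2, arrival time A_2=5
draw d_3=3: τ_3=1, arrival time A_3=6
draw d_4=4: τ_4=5, arrival time A_4=11
draw d_5=1: τ_5=2, arrival time A_5=13
draw d_6=1: τ_6=2, arrival time A_6=15
draw d_7=0: τ_7=3, arrival time A_7=18
draw d_8=2: τ_8=4, arrival time A_8=22
draw d_9=2: τ_9=4, arrival time A_9=26
draw d_10=1: τ_10=2, arrival time A_10=28
draw d_11=3: τ_11=1, arrival time A_11=29
draw d_12=3: τ_12=1, arrival time A_12=30
N_t over t=0..12: 0:0 1:0 2:0 3:1 4:1 5:2 6:3 7:3 8:3 9:3 10:3 11:4 12:4


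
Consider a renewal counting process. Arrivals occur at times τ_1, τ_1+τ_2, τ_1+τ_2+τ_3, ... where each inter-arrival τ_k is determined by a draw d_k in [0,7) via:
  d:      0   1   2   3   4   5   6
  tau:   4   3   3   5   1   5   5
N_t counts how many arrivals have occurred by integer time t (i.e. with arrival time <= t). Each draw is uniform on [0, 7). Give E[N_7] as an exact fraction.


Inter-arrival values over d=0..6: [4, 3, 3, 5, 1, 5, 5]
Each d has probability 1/7, so the pmf of τ is: f(1) = 1/7, f(3) = 2/7, f(4) = 1/7, f(5) = 3/7
Renewal equation for m(n) = E[N_n]: condition on τ_1 = k (if k <= n, one arrival plus a fresh copy on the remaining n−k steps): m(n) = F(n) + Σ_{k<=n} f(k)·m(n−k), where F(n) = P(τ <= n) and m(0) = 0
m(1) = F(1) = 1/7
m(2) = F(2) + f(1)·m(1) = 1/7 + 1/7·1/7 = 8/49
m(3) = F(3) + f(1)·m(2) = 3/7 + 1/7·8/49 = 155/343
m(4) = F(4) + f(1)·m(3) + f(3)·m(1) = 4/7 + 1/7·155/343 + 2/7·1/7 = 1625/2401
m(5) = F(5) + f(1)·m(4) + f(3)·m(2) + f(4)·m(1) = 1 + 1/7·1625/2401 + 2/7·8/49 + 1/7·1/7 = 19559/16807
m(6) = F(6) + f(1)·m(5) + f(3)·m(3) + f(4)·m(2) + f(5)·m(1) = 1 + 1/7·19559/16807 + 2/7·155/343 + 1/7·8/49 + 3/7·1/7 = 162345/117649
m(7) = F(7) + f(1)·m(6) + f(3)·m(4) + f(4)·m(3) + f(5)·m(2) = 1 + 1/7·162345/117649 + 2/7·1625/2401 + 1/7·155/343 + 3/7·8/49 = 1255927/823543
E[N_7] = m(7) = 1255927/823543

1255927/823543


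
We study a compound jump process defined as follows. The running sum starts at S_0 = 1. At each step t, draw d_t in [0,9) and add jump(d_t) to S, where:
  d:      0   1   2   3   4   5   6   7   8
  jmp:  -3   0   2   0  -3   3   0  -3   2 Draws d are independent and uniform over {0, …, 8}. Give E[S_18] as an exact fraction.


Outcome values over d=0..8: [-3, 0, 2, 0, -3, 3, 0, -3, 2]
Σy = -2, Σy² = 44, M = 9
μ = -2/9 = -2/9,  σ² = 44/9 − (-2/9)² = 392/81
E[S_18] = 1 + 18·(-2/9) = -3

-3


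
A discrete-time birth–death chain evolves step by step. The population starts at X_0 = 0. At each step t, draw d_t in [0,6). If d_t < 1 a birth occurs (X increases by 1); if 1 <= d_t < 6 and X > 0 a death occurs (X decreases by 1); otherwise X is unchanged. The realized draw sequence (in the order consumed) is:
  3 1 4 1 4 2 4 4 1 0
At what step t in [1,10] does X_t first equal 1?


t=0: X=0, d=3 → hold, X_1=0
t=1: X=0, d=1 → hold, X_2=0
t=2: X=0, d=4 → hold, X_3=0
t=3: X=0, d=1 → hold, X_4=0
t=4: X=0, d=4 → hold, X_5=0
t=5: X=0, d=2 → hold, X_6=0
t=6: X=0, d=4 → hold, X_7=0
t=7: X=0, d=4 → hold, X_8=0
t=8: X=0, d=1 → hold, X_9=0
t=9: X=0, d=0 → birth, X_10=1

10


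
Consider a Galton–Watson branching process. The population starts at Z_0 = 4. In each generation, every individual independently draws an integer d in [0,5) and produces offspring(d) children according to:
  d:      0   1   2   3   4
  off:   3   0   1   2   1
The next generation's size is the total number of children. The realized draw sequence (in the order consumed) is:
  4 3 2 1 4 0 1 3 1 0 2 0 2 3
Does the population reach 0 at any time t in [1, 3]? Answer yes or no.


gen 0: Z_0=4, draws=[4, 3, 2, 1], offspring=[1, 2, 1, 0], Z_1=4
gen 1: Z_1=4, draws=[4, 0, 1, 3], offspring=[1, 3, 0, 2], Z_2=6
gen 2: Z_2=6, draws=[1, 0, 2, 0, 2, 3], offspring=[0, 3, 1, 3, 1, 2], Z_3=10

no


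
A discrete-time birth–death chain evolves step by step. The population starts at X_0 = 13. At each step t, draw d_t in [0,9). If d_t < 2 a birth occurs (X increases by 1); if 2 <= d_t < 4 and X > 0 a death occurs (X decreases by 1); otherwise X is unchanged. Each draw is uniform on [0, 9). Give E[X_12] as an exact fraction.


X can drop by at most 1 per step and X_0 = 13 > T = 12, so X_t >= 13 − t >= 1 > 0 for every t <= 12: the floor at 0 (the 'and X > 0' condition) never binds. Hence X_12 = X_0 + Σ_{t<12} Y_t with i.i.d. increments Y_t = y(d_t) ∈ {+1, −1, 0}.
Outcome values over d=0..8: [1, 1, -1, -1, 0, 0, 0, 0, 0]
Σy = 0, Σy² = 4, M = 9
μ = 0/9 = 0,  σ² = 4/9 − (0)² = 4/9
E[X_12] = 13 + 12·(0) = 13

13


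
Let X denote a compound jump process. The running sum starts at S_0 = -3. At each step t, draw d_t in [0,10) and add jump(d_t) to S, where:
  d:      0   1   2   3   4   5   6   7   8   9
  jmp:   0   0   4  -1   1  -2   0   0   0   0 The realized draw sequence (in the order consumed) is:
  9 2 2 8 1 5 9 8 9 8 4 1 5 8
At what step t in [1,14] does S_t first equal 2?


t=0: S=-3, d=9, jump=0, S_1=-3
t=1: S=-3, d=2, jump=4, S_2=1
t=2: S=1, d=2, jump=4, S_3=5
t=3: S=5, d=8, jump=0, S_4=5
t=4: S=5, d=1, jump=0, S_5=5
t=5: S=5, d=5, jump=-2, S_6=3
t=6: S=3, d=9, jump=0, S_7=3
t=7: S=3, d=8, jump=0, S_8=3
t=8: S=3, d=9, jump=0, S_9=3
t=9: S=3, d=8, jump=0, S_10=3
t=10: S=3, d=4, jump=1, S_11=4
t=11: S=4, d=1, jump=0, S_12=4
t=12: S=4, d=5, jump=-2, S_13=2
t=13: S=2, d=8, jump=0, S_14=2

13


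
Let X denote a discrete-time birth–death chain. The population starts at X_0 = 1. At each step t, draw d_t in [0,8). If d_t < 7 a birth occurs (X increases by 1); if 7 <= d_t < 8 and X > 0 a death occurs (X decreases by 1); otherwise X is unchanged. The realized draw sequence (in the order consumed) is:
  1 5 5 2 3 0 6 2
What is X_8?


t=0: X=1, d=1 → birth, X_1=2
t=1: X=2, d=5 → birth, X_2=3
t=2: X=3, d=5 → birth, X_3=4
t=3: X=4, d=2 → birth, X_4=5
t=4: X=5, d=3 → birth, X_5=6
t=5: X=6, d=0 → birth, X_6=7
t=6: X=7, d=6 → birth, X_7=8
t=7: X=8, d=2 → birth, X_8=9

9


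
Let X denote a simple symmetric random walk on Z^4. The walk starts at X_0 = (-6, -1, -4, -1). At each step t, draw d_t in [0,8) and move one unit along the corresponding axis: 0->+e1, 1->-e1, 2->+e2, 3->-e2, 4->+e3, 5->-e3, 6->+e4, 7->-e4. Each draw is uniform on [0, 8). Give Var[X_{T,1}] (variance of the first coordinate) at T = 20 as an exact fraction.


5

Outcome values over d=0..7: [1, -1, 0, 0, 0, 0, 0, 0]
Σy = 0, Σy² = 2, M = 8
μ = 0/8 = 0,  σ² = 2/8 − (0)² = 1/4
Independent increments: Var[X_20] = 20·σ² = 20·(1/4) = 5


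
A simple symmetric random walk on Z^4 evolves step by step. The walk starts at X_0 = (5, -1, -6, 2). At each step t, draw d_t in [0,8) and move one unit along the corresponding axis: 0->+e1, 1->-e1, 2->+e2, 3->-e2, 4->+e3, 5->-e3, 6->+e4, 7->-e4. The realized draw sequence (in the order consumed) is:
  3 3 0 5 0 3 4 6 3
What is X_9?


(7, -5, -6, 3)

t=0: X=(5, -1, -6, 2), d=3 → -e2, X_1=(5, -2, -6, 2)
t=1: X=(5, -2, -6, 2), d=3 → -e2, X_2=(5, -3, -6, 2)
t=2: X=(5, -3, -6, 2), d=0 → +e1, X_3=(6, -3, -6, 2)
t=3: X=(6, -3, -6, 2), d=5 → -e3, X_4=(6, -3, -7, 2)
t=4: X=(6, -3, -7, 2), d=0 → +e1, X_5=(7, -3, -7, 2)
t=5: X=(7, -3, -7, 2), d=3 → -e2, X_6=(7, -4, -7, 2)
t=6: X=(7, -4, -7, 2), d=4 → +e3, X_7=(7, -4, -6, 2)
t=7: X=(7, -4, -6, 2), d=6 → +e4, X_8=(7, -4, -6, 3)
t=8: X=(7, -4, -6, 3), d=3 → -e2, X_9=(7, -5, -6, 3)


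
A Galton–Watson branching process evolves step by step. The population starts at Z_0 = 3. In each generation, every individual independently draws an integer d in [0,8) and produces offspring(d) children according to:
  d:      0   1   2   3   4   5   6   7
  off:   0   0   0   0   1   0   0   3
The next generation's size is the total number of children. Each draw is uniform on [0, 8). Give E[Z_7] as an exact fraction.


Outcome values over d=0..7: [0, 0, 0, 0, 1, 0, 0, 3]
Σy = 4, Σy² = 10, M = 8
μ = 4/8 = 1/2,  σ² = 10/8 − (1/2)² = 1
E[Z_0] = 3
E[Z_1] = 1/2·E[Z_0] = 3/2
E[Z_2] = 1/2·E[Z_1] = 3/4
E[Z_3] = 1/2·E[Z_2] = 3/8
E[Z_4] = 1/2·E[Z_3] = 3/16
E[Z_5] = 1/2·E[Z_4] = 3/32
E[Z_6] = 1/2·E[Z_5] = 3/64
E[Z_7] = 1/2·E[Z_6] = 3/128

3/128


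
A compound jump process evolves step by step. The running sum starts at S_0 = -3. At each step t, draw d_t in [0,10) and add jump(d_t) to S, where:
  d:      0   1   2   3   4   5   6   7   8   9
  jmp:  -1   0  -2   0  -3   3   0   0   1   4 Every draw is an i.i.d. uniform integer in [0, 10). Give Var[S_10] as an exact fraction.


198/5

Outcome values over d=0..9: [-1, 0, -2, 0, -3, 3, 0, 0, 1, 4]
Σy = 2, Σy² = 40, M = 10
μ = 2/10 = 1/5,  σ² = 40/10 − (1/5)² = 99/25
Independent increments: Var[S_10] = 10·σ² = 10·(99/25) = 198/5


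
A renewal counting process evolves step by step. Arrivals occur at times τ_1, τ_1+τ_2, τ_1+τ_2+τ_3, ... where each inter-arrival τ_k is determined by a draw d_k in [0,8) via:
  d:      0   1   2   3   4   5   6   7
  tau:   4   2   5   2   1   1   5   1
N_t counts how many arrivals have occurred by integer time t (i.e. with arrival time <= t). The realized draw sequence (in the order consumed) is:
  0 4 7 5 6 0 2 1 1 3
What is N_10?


draw d_1=0: τ_1=4, arrival time A_1=4
draw d_2=4: τ_2=1, arrival time A_2=5
draw d_3=7: τ_3=1, arrival time A_3=6
draw d_4=5: τ_4=1, arrival time A_4=7
draw d_5=6: τ_5=5, arrival time A_5=12
draw d_6=0: τ_6=4, arrival time A_6=16
draw d_7=2: τ_7=5, arrival time A_7=21
draw d_8=1: τ_8=2, arrival time A_8=23
draw d_9=1: τ_9=2, arrival time A_9=25
draw d_10=3: τ_10=2, arrival time A_10=27
N_t over t=0..10: 0:0 1:0 2:0 3:0 4:1 5:2 6:3 7:4 8:4 9:4 10:4

4


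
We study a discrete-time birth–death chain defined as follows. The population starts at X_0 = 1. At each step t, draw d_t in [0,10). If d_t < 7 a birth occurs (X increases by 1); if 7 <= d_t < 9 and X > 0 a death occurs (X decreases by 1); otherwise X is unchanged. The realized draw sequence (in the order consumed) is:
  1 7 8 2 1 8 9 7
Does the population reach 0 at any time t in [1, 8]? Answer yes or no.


t=0: X=1, d=1 → birth, X_1=2
t=1: X=2, d=7 → death, X_2=1
t=2: X=1, d=8 → death, X_3=0
t=3: X=0, d=2 → birth, X_4=1
t=4: X=1, d=1 → birth, X_5=2
t=5: X=2, d=8 → death, X_6=1
t=6: X=1, d=9 → hold, X_7=1
t=7: X=1, d=7 → death, X_8=0

yes


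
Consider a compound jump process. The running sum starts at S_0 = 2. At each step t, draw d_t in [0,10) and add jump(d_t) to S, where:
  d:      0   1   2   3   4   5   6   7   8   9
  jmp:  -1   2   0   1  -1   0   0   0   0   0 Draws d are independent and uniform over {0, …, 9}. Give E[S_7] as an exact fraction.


Outcome values over d=0..9: [-1, 2, 0, 1, -1, 0, 0, 0, 0, 0]
Σy = 1, Σy² = 7, M = 10
μ = 1/10 = 1/10,  σ² = 7/10 − (1/10)² = 69/100
E[S_7] = 2 + 7·(1/10) = 27/10

27/10


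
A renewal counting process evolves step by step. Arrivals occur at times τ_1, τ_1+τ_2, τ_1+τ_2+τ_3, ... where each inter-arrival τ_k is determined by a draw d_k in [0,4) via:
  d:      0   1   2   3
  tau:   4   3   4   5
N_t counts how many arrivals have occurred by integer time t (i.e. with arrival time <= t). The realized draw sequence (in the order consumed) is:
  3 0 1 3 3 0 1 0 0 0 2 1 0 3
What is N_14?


3

draw d_1=3: τ_1=5, arrival time A_1=5
draw d_2=0: τ_2=4, arrival time A_2=9
draw d_3=1: τ_3=3, arrival time A_3=12
draw d_4=3: τ_4=5, arrival time A_4=17
draw d_5=3: τ_5=5, arrival time A_5=22
draw d_6=0: τ_6=4, arrival time A_6=26
draw d_7=1: τ_7=3, arrival time A_7=29
draw d_8=0: τ_8=4, arrival time A_8=33
draw d_9=0: τ_9=4, arrival time A_9=37
draw d_10=0: τ_10=4, arrival time A_10=41
draw d_11=2: τ_11=4, arrival time A_11=45
draw d_12=1: τ_12=3, arrival time A_12=48
draw d_13=0: τ_13=4, arrival time A_13=52
draw d_14=3: τ_14=5, arrival time A_14=57
N_t over t=0..14: 0:0 1:0 2:0 3:0 4:0 5:1 6:1 7:1 8:1 9:2 10:2 11:2 12:3 13:3 14:3


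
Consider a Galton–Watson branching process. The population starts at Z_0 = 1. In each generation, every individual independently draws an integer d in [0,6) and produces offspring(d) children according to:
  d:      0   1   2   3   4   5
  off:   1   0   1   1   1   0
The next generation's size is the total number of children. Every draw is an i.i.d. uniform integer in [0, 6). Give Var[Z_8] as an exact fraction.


1614080/43046721

Outcome values over d=0..5: [1, 0, 1, 1, 1, 0]
Σy = 4, Σy² = 4, M = 6
μ = 4/6 = 2/3,  σ² = 4/6 − (2/3)² = 2/9
V_0 = 0, E_0 = 1
V_1 = 2/9·E_0 + (2/3)²·V_0 = 2/9;  E_1 = 2/3
V_2 = 2/9·E_1 + (2/3)²·V_1 = 20/81;  E_2 = 4/9
V_3 = 2/9·E_2 + (2/3)²·V_2 = 152/729;  E_3 = 8/27
V_4 = 2/9·E_3 + (2/3)²·V_3 = 1040/6561;  E_4 = 16/81
V_5 = 2/9·E_4 + (2/3)²·V_4 = 6752/59049;  E_5 = 32/243
V_6 = 2/9·E_5 + (2/3)²·V_5 = 42560/531441;  E_6 = 64/729
V_7 = 2/9·E_6 + (2/3)²·V_6 = 263552/4782969;  E_7 = 128/2187
V_8 = 2/9·E_7 + (2/3)²·V_7 = 1614080/43046721;  E_8 = 256/6561


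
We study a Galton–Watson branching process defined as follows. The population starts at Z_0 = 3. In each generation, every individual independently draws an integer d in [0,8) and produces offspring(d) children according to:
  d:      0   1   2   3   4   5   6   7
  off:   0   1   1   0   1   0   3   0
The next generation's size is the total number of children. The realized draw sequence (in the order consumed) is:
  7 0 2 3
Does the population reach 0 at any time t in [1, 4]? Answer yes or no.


yes

gen 0: Z_0=3, draws=[7, 0, 2], offspring=[0, 0, 1], Z_1=1
gen 1: Z_1=1, draws=[3], offspring=[0], Z_2=0
gen 2: Z_2=0, draws=[], offspring=[], Z_3=0
gen 3: Z_3=0, draws=[], offspring=[], Z_4=0


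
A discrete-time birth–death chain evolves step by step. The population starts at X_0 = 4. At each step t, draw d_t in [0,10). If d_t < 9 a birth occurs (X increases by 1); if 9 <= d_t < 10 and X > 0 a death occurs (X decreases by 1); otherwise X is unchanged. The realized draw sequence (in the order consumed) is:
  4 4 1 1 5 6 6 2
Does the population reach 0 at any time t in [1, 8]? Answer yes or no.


no

t=0: X=4, d=4 → birth, X_1=5
t=1: X=5, d=4 → birth, X_2=6
t=2: X=6, d=1 → birth, X_3=7
t=3: X=7, d=1 → birth, X_4=8
t=4: X=8, d=5 → birth, X_5=9
t=5: X=9, d=6 → birth, X_6=10
t=6: X=10, d=6 → birth, X_7=11
t=7: X=11, d=2 → birth, X_8=12


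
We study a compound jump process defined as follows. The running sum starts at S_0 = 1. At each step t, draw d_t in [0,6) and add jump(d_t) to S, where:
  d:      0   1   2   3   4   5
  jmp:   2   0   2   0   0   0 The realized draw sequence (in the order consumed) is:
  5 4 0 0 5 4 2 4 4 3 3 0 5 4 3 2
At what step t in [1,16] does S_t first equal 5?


4

t=0: S=1, d=5, jump=0, S_1=1
t=1: S=1, d=4, jump=0, S_2=1
t=2: S=1, d=0, jump=2, S_3=3
t=3: S=3, d=0, jump=2, S_4=5
t=4: S=5, d=5, jump=0, S_5=5
t=5: S=5, d=4, jump=0, S_6=5
t=6: S=5, d=2, jump=2, S_7=7
t=7: S=7, d=4, jump=0, S_8=7
t=8: S=7, d=4, jump=0, S_9=7
t=9: S=7, d=3, jump=0, S_10=7
t=10: S=7, d=3, jump=0, S_11=7
t=11: S=7, d=0, jump=2, S_12=9
t=12: S=9, d=5, jump=0, S_13=9
t=13: S=9, d=4, jump=0, S_14=9
t=14: S=9, d=3, jump=0, S_15=9
t=15: S=9, d=2, jump=2, S_16=11


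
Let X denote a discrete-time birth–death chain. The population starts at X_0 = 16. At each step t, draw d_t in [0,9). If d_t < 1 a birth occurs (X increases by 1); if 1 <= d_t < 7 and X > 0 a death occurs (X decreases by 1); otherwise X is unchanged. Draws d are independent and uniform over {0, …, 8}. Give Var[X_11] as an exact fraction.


X can drop by at most 1 per step and X_0 = 16 > T = 11, so X_t >= 16 − t >= 5 > 0 for every t <= 11: the floor at 0 (the 'and X > 0' condition) never binds. Hence X_11 = X_0 + Σ_{t<11} Y_t with i.i.d. increments Y_t = y(d_t) ∈ {+1, −1, 0}.
Outcome values over d=0..8: [1, -1, -1, -1, -1, -1, -1, 0, 0]
Σy = -5, Σy² = 7, M = 9
μ = -5/9 = -5/9,  σ² = 7/9 − (-5/9)² = 38/81
Independent increments: Var[X_11] = 11·σ² = 11·(38/81) = 418/81

418/81


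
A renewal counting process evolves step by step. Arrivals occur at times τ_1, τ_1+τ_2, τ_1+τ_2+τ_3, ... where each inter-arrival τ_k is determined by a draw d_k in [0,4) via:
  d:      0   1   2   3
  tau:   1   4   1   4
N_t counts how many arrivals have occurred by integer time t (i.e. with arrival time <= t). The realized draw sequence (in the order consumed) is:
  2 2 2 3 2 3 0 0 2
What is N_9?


5

draw d_1=2: τ_1=1, arrival time A_1=1
draw d_2=2: τ_2=1, arrival time A_2=2
draw d_3=2: τ_3=1, arrival time A_3=3
draw d_4=3: τ_4=4, arrival time A_4=7
draw d_5=2: τ_5=1, arrival time A_5=8
draw d_6=3: τ_6=4, arrival time A_6=12
draw d_7=0: τ_7=1, arrival time A_7=13
draw d_8=0: τ_8=1, arrival time A_8=14
draw d_9=2: τ_9=1, arrival time A_9=15
N_t over t=0..9: 0:0 1:1 2:2 3:3 4:3 5:3 6:3 7:4 8:5 9:5


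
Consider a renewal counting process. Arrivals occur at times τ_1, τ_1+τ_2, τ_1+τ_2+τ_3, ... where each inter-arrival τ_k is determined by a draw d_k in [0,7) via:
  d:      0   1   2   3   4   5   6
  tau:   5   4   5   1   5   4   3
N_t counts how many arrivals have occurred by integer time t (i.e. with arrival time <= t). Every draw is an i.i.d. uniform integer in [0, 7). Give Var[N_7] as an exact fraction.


270084927636/678223072849

Inter-arrival values over d=0..6: [5, 4, 5, 1, 5, 4, 3]
Each d has probability 1/7, so the pmf of τ is: f(1) = 1/7, f(3) = 1/7, f(4) = 2/7, f(5) = 3/7
Let p_n(j) = P(N_n = j), with p_0 = [1]. Condition on τ_1: p_n(0) = P(τ > n), and for j >= 1, p_n(j) = Σ_{k<=n} f(k)·p_{n−k}(j−1)
p_1 = [6/7, 1/7]  (j = 0..1)
p_2 = [6/7, 6/49, 1/49]  (j = 0..2)
p_3 = [5/7, 13/49, 6/343, 1/343]  (j = 0..3)
p_4 = [3/7, 25/49, 20/343, 6/2401, 1/2401]  (j = 0..4)
p_5 = [0, 6/7, 45/343, 27/2401, 6/16807, 1/16807]  (j = 0..5)
p_6 = [0, 5/7, 88/343, 65/2401, 34/16807, 6/117649, 1/117649]  (j = 0..6)
p_7 = [0, 31/49, 104/343, 141/2401, 85/16807, 41/117649, 6/823543, 1/823543]  (j = 0..7)
E[N_7] = Σ j·p_7(j) = 1183652/823543;  E[N_7²] = Σ j²·p_7(j) = 2029180/823543
Var[N_7] = 2029180/823543 − (1183652/823543)² = 270084927636/678223072849


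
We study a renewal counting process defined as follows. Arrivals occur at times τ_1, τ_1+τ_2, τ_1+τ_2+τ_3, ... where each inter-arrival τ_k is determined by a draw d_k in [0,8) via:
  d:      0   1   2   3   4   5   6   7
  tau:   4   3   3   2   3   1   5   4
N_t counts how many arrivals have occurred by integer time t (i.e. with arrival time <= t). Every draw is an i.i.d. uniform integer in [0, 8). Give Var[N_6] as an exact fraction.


Inter-arrival values over d=0..7: [4, 3, 3, 2, 3, 1, 5, 4]
Each d has probability 1/8, so the pmf of τ is: f(1) = 1/8, f(2) = 1/8, f(3) = 3/8, f(4) = 1/4, f(5) = 1/8
Let p_n(j) = P(N_n = j), with p_0 = [1]. Condition on τ_1: p_n(0) = P(τ > n), and for j >= 1, p_n(j) = Σ_{k<=n} f(k)·p_{n−k}(j−1)
p_1 = [7/8, 1/8]  (j = 0..1)
p_2 = [3/4, 15/64, 1/64]  (j = 0..2)
p_3 = [3/8, 37/64, 23/512, 1/512]  (j = 0..3)
p_4 = [1/8, 23/32, 19/128, 31/4096, 1/4096]  (j = 0..4)
p_5 = [0, 11/16, 9/32, 123/4096, 39/32768, 1/32768]  (j = 0..5)
p_6 = [0, 29/64, 239/512, 305/4096, 89/16384, 47/262144, 1/262144]  (j = 0..6)
E[N_6] = Σ j·p_6(j) = 428017/262144;  E[N_6²] = Σ j²·p_6(j) = 807931/262144
Var[N_6] = 807931/262144 − (428017/262144)² = 28595711775/68719476736

28595711775/68719476736


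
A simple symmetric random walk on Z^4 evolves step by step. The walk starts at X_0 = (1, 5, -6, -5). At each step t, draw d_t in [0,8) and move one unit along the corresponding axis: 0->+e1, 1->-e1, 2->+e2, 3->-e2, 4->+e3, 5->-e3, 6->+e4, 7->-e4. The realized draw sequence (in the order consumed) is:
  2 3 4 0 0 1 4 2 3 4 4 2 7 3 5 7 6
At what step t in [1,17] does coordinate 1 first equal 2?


4

t=0: X=(1, 5, -6, -5), d=2 → +e2, X_1=(1, 6, -6, -5)
t=1: X=(1, 6, -6, -5), d=3 → -e2, X_2=(1, 5, -6, -5)
t=2: X=(1, 5, -6, -5), d=4 → +e3, X_3=(1, 5, -5, -5)
t=3: X=(1, 5, -5, -5), d=0 → +e1, X_4=(2, 5, -5, -5)
t=4: X=(2, 5, -5, -5), d=0 → +e1, X_5=(3, 5, -5, -5)
t=5: X=(3, 5, -5, -5), d=1 → -e1, X_6=(2, 5, -5, -5)
t=6: X=(2, 5, -5, -5), d=4 → +e3, X_7=(2, 5, -4, -5)
t=7: X=(2, 5, -4, -5), d=2 → +e2, X_8=(2, 6, -4, -5)
t=8: X=(2, 6, -4, -5), d=3 → -e2, X_9=(2, 5, -4, -5)
t=9: X=(2, 5, -4, -5), d=4 → +e3, X_10=(2, 5, -3, -5)
t=10: X=(2, 5, -3, -5), d=4 → +e3, X_11=(2, 5, -2, -5)
t=11: X=(2, 5, -2, -5), d=2 → +e2, X_12=(2, 6, -2, -5)
t=12: X=(2, 6, -2, -5), d=7 → -e4, X_13=(2, 6, -2, -6)
t=13: X=(2, 6, -2, -6), d=3 → -e2, X_14=(2, 5, -2, -6)
t=14: X=(2, 5, -2, -6), d=5 → -e3, X_15=(2, 5, -3, -6)
t=15: X=(2, 5, -3, -6), d=7 → -e4, X_16=(2, 5, -3, -7)
t=16: X=(2, 5, -3, -7), d=6 → +e4, X_17=(2, 5, -3, -6)


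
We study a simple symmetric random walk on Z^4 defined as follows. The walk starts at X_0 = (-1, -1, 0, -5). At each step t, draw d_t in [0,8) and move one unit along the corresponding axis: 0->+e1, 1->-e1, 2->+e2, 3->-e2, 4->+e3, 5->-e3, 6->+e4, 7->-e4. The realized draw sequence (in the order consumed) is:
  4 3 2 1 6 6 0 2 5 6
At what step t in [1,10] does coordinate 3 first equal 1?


t=0: X=(-1, -1, 0, -5), d=4 → +e3, X_1=(-1, -1, 1, -5)
t=1: X=(-1, -1, 1, -5), d=3 → -e2, X_2=(-1, -2, 1, -5)
t=2: X=(-1, -2, 1, -5), d=2 → +e2, X_3=(-1, -1, 1, -5)
t=3: X=(-1, -1, 1, -5), d=1 → -e1, X_4=(-2, -1, 1, -5)
t=4: X=(-2, -1, 1, -5), d=6 → +e4, X_5=(-2, -1, 1, -4)
t=5: X=(-2, -1, 1, -4), d=6 → +e4, X_6=(-2, -1, 1, -3)
t=6: X=(-2, -1, 1, -3), d=0 → +e1, X_7=(-1, -1, 1, -3)
t=7: X=(-1, -1, 1, -3), d=2 → +e2, X_8=(-1, 0, 1, -3)
t=8: X=(-1, 0, 1, -3), d=5 → -e3, X_9=(-1, 0, 0, -3)
t=9: X=(-1, 0, 0, -3), d=6 → +e4, X_10=(-1, 0, 0, -2)

1


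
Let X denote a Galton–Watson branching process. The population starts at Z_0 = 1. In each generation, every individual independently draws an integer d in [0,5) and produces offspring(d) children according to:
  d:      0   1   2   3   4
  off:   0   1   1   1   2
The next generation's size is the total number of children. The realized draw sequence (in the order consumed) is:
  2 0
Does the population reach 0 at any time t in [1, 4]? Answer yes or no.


yes

gen 0: Z_0=1, draws=[2], offspring=[1], Z_1=1
gen 1: Z_1=1, draws=[0], offspring=[0], Z_2=0
gen 2: Z_2=0, draws=[], offspring=[], Z_3=0
gen 3: Z_3=0, draws=[], offspring=[], Z_4=0


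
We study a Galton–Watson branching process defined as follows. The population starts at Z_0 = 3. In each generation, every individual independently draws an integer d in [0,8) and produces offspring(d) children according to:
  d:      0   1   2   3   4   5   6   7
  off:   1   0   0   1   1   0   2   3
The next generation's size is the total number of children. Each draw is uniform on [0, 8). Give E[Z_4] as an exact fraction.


Outcome values over d=0..7: [1, 0, 0, 1, 1, 0, 2, 3]
Σy = 8, Σy² = 16, M = 8
μ = 8/8 = 1,  σ² = 16/8 − (1)² = 1
E[Z_0] = 3
E[Z_1] = 1·E[Z_0] = 3
E[Z_2] = 1·E[Z_1] = 3
E[Z_3] = 1·E[Z_2] = 3
E[Z_4] = 1·E[Z_3] = 3

3


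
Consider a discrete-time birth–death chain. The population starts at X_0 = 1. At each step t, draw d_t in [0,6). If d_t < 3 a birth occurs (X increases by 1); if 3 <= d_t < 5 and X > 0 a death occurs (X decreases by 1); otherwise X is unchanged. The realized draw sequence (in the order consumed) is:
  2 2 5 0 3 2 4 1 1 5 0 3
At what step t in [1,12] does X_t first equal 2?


t=0: X=1, d=2 → birth, X_1=2
t=1: X=2, d=2 → birth, X_2=3
t=2: X=3, d=5 → hold, X_3=3
t=3: X=3, d=0 → birth, X_4=4
t=4: X=4, d=3 → death, X_5=3
t=5: X=3, d=2 → birth, X_6=4
t=6: X=4, d=4 → death, X_7=3
t=7: X=3, d=1 → birth, X_8=4
t=8: X=4, d=1 → birth, X_9=5
t=9: X=5, d=5 → hold, X_10=5
t=10: X=5, d=0 → birth, X_11=6
t=11: X=6, d=3 → death, X_12=5

1


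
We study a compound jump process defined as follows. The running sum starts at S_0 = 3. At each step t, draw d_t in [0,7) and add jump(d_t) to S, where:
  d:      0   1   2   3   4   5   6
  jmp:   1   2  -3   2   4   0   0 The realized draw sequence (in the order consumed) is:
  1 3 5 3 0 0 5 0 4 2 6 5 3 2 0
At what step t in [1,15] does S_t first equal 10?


t=0: S=3, d=1, jump=2, S_1=5
t=1: S=5, d=3, jump=2, S_2=7
t=2: S=7, d=5, jump=0, S_3=7
t=3: S=7, d=3, jump=2, S_4=9
t=4: S=9, d=0, jump=1, S_5=10
t=5: S=10, d=0, jump=1, S_6=11
t=6: S=11, d=5, jump=0, S_7=11
t=7: S=11, d=0, jump=1, S_8=12
t=8: S=12, d=4, jump=4, S_9=16
t=9: S=16, d=2, jump=-3, S_10=13
t=10: S=13, d=6, jump=0, S_11=13
t=11: S=13, d=5, jump=0, S_12=13
t=12: S=13, d=3, jump=2, S_13=15
t=13: S=15, d=2, jump=-3, S_14=12
t=14: S=12, d=0, jump=1, S_15=13

5


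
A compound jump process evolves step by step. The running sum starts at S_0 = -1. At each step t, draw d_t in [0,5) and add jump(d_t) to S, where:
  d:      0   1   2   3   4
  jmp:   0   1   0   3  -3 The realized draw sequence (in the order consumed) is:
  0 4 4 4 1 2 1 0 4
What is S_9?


t=0: S=-1, d=0, jump=0, S_1=-1
t=1: S=-1, d=4, jump=-3, S_2=-4
t=2: S=-4, d=4, jump=-3, S_3=-7
t=3: S=-7, d=4, jump=-3, S_4=-10
t=4: S=-10, d=1, jump=1, S_5=-9
t=5: S=-9, d=2, jump=0, S_6=-9
t=6: S=-9, d=1, jump=1, S_7=-8
t=7: S=-8, d=0, jump=0, S_8=-8
t=8: S=-8, d=4, jump=-3, S_9=-11

-11


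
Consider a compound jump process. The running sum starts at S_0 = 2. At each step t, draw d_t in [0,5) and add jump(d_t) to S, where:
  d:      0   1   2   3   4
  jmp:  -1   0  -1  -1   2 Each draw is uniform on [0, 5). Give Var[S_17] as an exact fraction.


Outcome values over d=0..4: [-1, 0, -1, -1, 2]
Σy = -1, Σy² = 7, M = 5
μ = -1/5 = -1/5,  σ² = 7/5 − (-1/5)² = 34/25
Independent increments: Var[S_17] = 17·σ² = 17·(34/25) = 578/25

578/25


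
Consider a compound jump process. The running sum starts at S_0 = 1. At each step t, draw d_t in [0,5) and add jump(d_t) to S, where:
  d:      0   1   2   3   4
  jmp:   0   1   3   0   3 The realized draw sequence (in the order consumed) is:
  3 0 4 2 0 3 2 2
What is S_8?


t=0: S=1, d=3, jump=0, S_1=1
t=1: S=1, d=0, jump=0, S_2=1
t=2: S=1, d=4, jump=3, S_3=4
t=3: S=4, d=2, jump=3, S_4=7
t=4: S=7, d=0, jump=0, S_5=7
t=5: S=7, d=3, jump=0, S_6=7
t=6: S=7, d=2, jump=3, S_7=10
t=7: S=10, d=2, jump=3, S_8=13

13


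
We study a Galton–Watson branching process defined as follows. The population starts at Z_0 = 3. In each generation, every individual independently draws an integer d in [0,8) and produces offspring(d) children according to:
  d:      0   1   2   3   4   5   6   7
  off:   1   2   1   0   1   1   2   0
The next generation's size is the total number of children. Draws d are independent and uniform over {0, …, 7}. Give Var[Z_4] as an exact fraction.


6

Outcome values over d=0..7: [1, 2, 1, 0, 1, 1, 2, 0]
Σy = 8, Σy² = 12, M = 8
μ = 8/8 = 1,  σ² = 12/8 − (1)² = 1/2
V_0 = 0, E_0 = 3
V_1 = 1/2·E_0 + (1)²·V_0 = 3/2;  E_1 = 3
V_2 = 1/2·E_1 + (1)²·V_1 = 3;  E_2 = 3
V_3 = 1/2·E_2 + (1)²·V_2 = 9/2;  E_3 = 3
V_4 = 1/2·E_3 + (1)²·V_3 = 6;  E_4 = 3


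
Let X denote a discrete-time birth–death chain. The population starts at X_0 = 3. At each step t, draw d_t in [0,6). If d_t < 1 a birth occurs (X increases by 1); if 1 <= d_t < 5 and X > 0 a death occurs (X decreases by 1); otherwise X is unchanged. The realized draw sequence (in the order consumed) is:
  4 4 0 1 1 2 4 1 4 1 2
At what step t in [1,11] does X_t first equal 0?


t=0: X=3, d=4 → death, X_1=2
t=1: X=2, d=4 → death, X_2=1
t=2: X=1, d=0 → birth, X_3=2
t=3: X=2, d=1 → death, X_4=1
t=4: X=1, d=1 → death, X_5=0
t=5: X=0, d=2 → hold, X_6=0
t=6: X=0, d=4 → hold, X_7=0
t=7: X=0, d=1 → hold, X_8=0
t=8: X=0, d=4 → hold, X_9=0
t=9: X=0, d=1 → hold, X_10=0
t=10: X=0, d=2 → hold, X_11=0

5


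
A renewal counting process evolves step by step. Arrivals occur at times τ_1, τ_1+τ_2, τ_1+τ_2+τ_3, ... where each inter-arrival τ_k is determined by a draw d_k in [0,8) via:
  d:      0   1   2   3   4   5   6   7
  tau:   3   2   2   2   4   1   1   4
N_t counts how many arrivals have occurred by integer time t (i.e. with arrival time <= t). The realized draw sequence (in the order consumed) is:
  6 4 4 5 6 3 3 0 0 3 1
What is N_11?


draw d_1=6: τ_1=1, arrival time A_1=1
draw d_2=4: τ_2=4, arrival time A_2=5
draw d_3=4: τ_3=4, arrival time A_3=9
draw d_4=5: τ_4=1, arrival time A_4=10
draw d_5=6: τ_5=1, arrival time A_5=11
draw d_6=3: τ_6=2, arrival time A_6=13
draw d_7=3: τ_7=2, arrival time A_7=15
draw d_8=0: τ_8=3, arrival time A_8=18
draw d_9=0: τ_9=3, arrival time A_9=21
draw d_10=3: τ_10=2, arrival time A_10=23
draw d_11=1: τ_11=2, arrival time A_11=25
N_t over t=0..11: 0:0 1:1 2:1 3:1 4:1 5:2 6:2 7:2 8:2 9:3 10:4 11:5

5


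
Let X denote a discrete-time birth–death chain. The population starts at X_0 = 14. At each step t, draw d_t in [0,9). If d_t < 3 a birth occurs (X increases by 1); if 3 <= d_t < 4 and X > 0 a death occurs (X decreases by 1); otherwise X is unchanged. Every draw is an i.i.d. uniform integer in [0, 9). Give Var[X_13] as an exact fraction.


416/81

X can drop by at most 1 per step and X_0 = 14 > T = 13, so X_t >= 14 − t >= 1 > 0 for every t <= 13: the floor at 0 (the 'and X > 0' condition) never binds. Hence X_13 = X_0 + Σ_{t<13} Y_t with i.i.d. increments Y_t = y(d_t) ∈ {+1, −1, 0}.
Outcome values over d=0..8: [1, 1, 1, -1, 0, 0, 0, 0, 0]
Σy = 2, Σy² = 4, M = 9
μ = 2/9 = 2/9,  σ² = 4/9 − (2/9)² = 32/81
Independent increments: Var[X_13] = 13·σ² = 13·(32/81) = 416/81


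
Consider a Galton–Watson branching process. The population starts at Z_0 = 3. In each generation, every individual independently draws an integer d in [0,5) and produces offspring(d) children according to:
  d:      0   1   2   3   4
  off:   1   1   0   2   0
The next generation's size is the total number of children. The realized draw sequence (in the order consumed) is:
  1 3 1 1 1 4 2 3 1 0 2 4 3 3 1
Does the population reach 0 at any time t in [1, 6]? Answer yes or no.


no

gen 0: Z_0=3, draws=[1, 3, 1], offspring=[1, 2, 1], Z_1=4
gen 1: Z_1=4, draws=[1, 1, 4, 2], offspring=[1, 1, 0, 0], Z_2=2
gen 2: Z_2=2, draws=[3, 1], offspring=[2, 1], Z_3=3
gen 3: Z_3=3, draws=[0, 2, 4], offspring=[1, 0, 0], Z_4=1
gen 4: Z_4=1, draws=[3], offspring=[2], Z_5=2
gen 5: Z_5=2, draws=[3, 1], offspring=[2, 1], Z_6=3


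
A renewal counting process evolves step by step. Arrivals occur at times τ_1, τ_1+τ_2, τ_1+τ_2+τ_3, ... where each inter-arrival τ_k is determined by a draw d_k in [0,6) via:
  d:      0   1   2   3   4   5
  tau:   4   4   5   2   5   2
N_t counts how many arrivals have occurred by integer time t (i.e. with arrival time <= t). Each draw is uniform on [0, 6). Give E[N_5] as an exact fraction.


Inter-arrival values over d=0..5: [4, 4, 5, 2, 5, 2]
Each d has probability 1/6, so the pmf of τ is: f(2) = 1/3, f(4) = 1/3, f(5) = 1/3
Renewal equation for m(n) = E[N_n]: condition on τ_1 = k (if k <= n, one arrival plus a fresh copy on the remaining n−k steps): m(n) = F(n) + Σ_{k<=n} f(k)·m(n−k), where F(n) = P(τ <= n) and m(0) = 0
m(1) = F(1) = 0
m(2) = F(2) = 1/3
m(3) = F(3) = 1/3
m(4) = F(4) + f(2)·m(2) = 2/3 + 1/3·1/3 = 7/9
m(5) = F(5) + f(2)·m(3) = 1 + 1/3·1/3 = 10/9
E[N_5] = m(5) = 10/9

10/9


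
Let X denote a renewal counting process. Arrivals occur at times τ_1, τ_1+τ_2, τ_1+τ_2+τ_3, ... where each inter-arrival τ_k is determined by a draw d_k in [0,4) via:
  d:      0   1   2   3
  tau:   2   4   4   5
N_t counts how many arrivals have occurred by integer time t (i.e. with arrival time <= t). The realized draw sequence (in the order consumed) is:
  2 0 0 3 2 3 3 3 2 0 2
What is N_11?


draw d_1=2: τ_1=4, arrival time A_1=4
draw d_2=0: τ_2=2, arrival time A_2=6
draw d_3=0: τ_3=2, arrival time A_3=8
draw d_4=3: τ_4=5, arrival time A_4=13
draw d_5=2: τ_5=4, arrival time A_5=17
draw d_6=3: τ_6=5, arrival time A_6=22
draw d_7=3: τ_7=5, arrival time A_7=27
draw d_8=3: τ_8=5, arrival time A_8=32
draw d_9=2: τ_9=4, arrival time A_9=36
draw d_10=0: τ_10=2, arrival time A_10=38
draw d_11=2: τ_11=4, arrival time A_11=42
N_t over t=0..11: 0:0 1:0 2:0 3:0 4:1 5:1 6:2 7:2 8:3 9:3 10:3 11:3

3


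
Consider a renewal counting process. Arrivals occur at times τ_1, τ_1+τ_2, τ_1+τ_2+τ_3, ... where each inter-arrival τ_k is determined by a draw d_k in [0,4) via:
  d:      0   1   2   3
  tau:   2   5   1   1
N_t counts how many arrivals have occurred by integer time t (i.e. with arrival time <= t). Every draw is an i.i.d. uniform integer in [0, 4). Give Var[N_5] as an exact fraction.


391/256

Inter-arrival values over d=0..3: [2, 5, 1, 1]
Each d has probability 1/4, so the pmf of τ is: f(1) = 1/2, f(2) = 1/4, f(5) = 1/4
Let p_n(j) = P(N_n = j), with p_0 = [1]. Condition on τ_1: p_n(0) = P(τ > n), and for j >= 1, p_n(j) = Σ_{k<=n} f(k)·p_{n−k}(j−1)
p_1 = [1/2, 1/2]  (j = 0..1)
p_2 = [1/4, 1/2, 1/4]  (j = 0..2)
p_3 = [1/4, 1/4, 3/8, 1/8]  (j = 0..3)
p_4 = [1/4, 3/16, 1/4, 1/4, 1/16]  (j = 0..4)
p_5 = [0, 7/16, 5/32, 7/32, 5/32, 1/32]  (j = 0..5)
E[N_5] = Σ j·p_5(j) = 35/16;  E[N_5²] = Σ j²·p_5(j) = 101/16
Var[N_5] = 101/16 − (35/16)² = 391/256


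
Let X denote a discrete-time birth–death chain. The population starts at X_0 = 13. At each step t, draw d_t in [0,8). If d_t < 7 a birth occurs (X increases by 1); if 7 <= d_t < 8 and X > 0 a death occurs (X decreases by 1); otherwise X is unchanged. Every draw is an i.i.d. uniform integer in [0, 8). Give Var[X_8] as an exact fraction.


X can drop by at most 1 per step and X_0 = 13 > T = 8, so X_t >= 13 − t >= 5 > 0 for every t <= 8: the floor at 0 (the 'and X > 0' condition) never binds. Hence X_8 = X_0 + Σ_{t<8} Y_t with i.i.d. increments Y_t = y(d_t) ∈ {+1, −1, 0}.
Outcome values over d=0..7: [1, 1, 1, 1, 1, 1, 1, -1]
Σy = 6, Σy² = 8, M = 8
μ = 6/8 = 3/4,  σ² = 8/8 − (3/4)² = 7/16
Independent increments: Var[X_8] = 8·σ² = 8·(7/16) = 7/2

7/2


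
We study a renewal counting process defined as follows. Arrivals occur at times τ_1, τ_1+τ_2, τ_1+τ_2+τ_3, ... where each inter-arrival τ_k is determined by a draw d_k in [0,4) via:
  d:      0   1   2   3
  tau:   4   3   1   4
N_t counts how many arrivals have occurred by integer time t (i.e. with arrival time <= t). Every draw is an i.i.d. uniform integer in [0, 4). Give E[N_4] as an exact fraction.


309/256

Inter-arrival values over d=0..3: [4, 3, 1, 4]
Each d has probability 1/4, so the pmf of τ is: f(1) = 1/4, f(3) = 1/4, f(4) = 1/2
Renewal equation for m(n) = E[N_n]: condition on τ_1 = k (if k <= n, one arrival plus a fresh copy on the remaining n−k steps): m(n) = F(n) + Σ_{k<=n} f(k)·m(n−k), where F(n) = P(τ <= n) and m(0) = 0
m(1) = F(1) = 1/4
m(2) = F(2) + f(1)·m(1) = 1/4 + 1/4·1/4 = 5/16
m(3) = F(3) + f(1)·m(2) = 1/2 + 1/4·5/16 = 37/64
m(4) = F(4) + f(1)·m(3) + f(3)·m(1) = 1 + 1/4·37/64 + 1/4·1/4 = 309/256
E[N_4] = m(4) = 309/256


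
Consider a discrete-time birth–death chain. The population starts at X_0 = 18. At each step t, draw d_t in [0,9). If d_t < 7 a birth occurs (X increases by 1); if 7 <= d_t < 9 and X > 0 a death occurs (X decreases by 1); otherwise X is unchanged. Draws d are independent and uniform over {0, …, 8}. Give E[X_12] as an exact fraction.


74/3

X can drop by at most 1 per step and X_0 = 18 > T = 12, so X_t >= 18 − t >= 6 > 0 for every t <= 12: the floor at 0 (the 'and X > 0' condition) never binds. Hence X_12 = X_0 + Σ_{t<12} Y_t with i.i.d. increments Y_t = y(d_t) ∈ {+1, −1, 0}.
Outcome values over d=0..8: [1, 1, 1, 1, 1, 1, 1, -1, -1]
Σy = 5, Σy² = 9, M = 9
μ = 5/9 = 5/9,  σ² = 9/9 − (5/9)² = 56/81
E[X_12] = 18 + 12·(5/9) = 74/3


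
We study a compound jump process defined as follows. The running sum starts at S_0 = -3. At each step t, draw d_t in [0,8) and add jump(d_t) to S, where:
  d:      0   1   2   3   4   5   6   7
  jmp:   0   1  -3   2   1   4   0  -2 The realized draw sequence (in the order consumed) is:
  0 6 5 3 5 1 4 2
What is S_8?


t=0: S=-3, d=0, jump=0, S_1=-3
t=1: S=-3, d=6, jump=0, S_2=-3
t=2: S=-3, d=5, jump=4, S_3=1
t=3: S=1, d=3, jump=2, S_4=3
t=4: S=3, d=5, jump=4, S_5=7
t=5: S=7, d=1, jump=1, S_6=8
t=6: S=8, d=4, jump=1, S_7=9
t=7: S=9, d=2, jump=-3, S_8=6

6


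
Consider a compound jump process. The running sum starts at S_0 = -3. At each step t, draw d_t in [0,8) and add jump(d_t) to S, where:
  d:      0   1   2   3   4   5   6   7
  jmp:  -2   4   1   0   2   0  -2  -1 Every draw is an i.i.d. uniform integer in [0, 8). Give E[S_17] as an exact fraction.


Outcome values over d=0..7: [-2, 4, 1, 0, 2, 0, -2, -1]
Σy = 2, Σy² = 30, M = 8
μ = 2/8 = 1/4,  σ² = 30/8 − (1/4)² = 59/16
E[S_17] = -3 + 17·(1/4) = 5/4

5/4


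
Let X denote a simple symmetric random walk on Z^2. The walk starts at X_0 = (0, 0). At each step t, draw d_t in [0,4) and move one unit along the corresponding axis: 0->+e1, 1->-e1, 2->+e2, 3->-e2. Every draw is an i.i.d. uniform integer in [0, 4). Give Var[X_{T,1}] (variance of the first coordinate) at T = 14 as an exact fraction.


7

Outcome values over d=0..3: [1, -1, 0, 0]
Σy = 0, Σy² = 2, M = 4
μ = 0/4 = 0,  σ² = 2/4 − (0)² = 1/2
Independent increments: Var[X_14] = 14·σ² = 14·(1/2) = 7


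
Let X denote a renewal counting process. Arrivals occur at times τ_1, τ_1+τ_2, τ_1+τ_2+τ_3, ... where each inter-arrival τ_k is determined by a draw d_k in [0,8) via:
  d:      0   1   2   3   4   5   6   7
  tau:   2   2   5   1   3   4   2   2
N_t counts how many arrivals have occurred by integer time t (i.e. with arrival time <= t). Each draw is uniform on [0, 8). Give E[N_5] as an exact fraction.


Inter-arrival values over d=0..7: [2, 2, 5, 1, 3, 4, 2, 2]
Each d has probability 1/8, so the pmf of τ is: f(1) = 1/8, f(2) = 1/2, f(3) = 1/8, f(4) = 1/8, f(5) = 1/8
Renewal equation for m(n) = E[N_n]: condition on τ_1 = k (if k <= n, one arrival plus a fresh copy on the remaining n−k steps): m(n) = F(n) + Σ_{k<=n} f(k)·m(n−k), where F(n) = P(τ <= n) and m(0) = 0
m(1) = F(1) = 1/8
m(2) = F(2) + f(1)·m(1) = 5/8 + 1/8·1/8 = 41/64
m(3) = F(3) + f(1)·m(2) + f(2)·m(1) = 3/4 + 1/8·41/64 + 1/2·1/8 = 457/512
m(4) = F(4) + f(1)·m(3) + f(2)·m(2) + f(3)·m(1) = 7/8 + 1/8·457/512 + 1/2·41/64 + 1/8·1/8 = 5417/4096
m(5) = F(5) + f(1)·m(4) + f(2)·m(3) + f(3)·m(2) + f(4)·m(1) = 1 + 1/8·5417/4096 + 1/2·457/512 + 1/8·41/64 + 1/8·1/8 = 55945/32768
E[N_5] = m(5) = 55945/32768

55945/32768


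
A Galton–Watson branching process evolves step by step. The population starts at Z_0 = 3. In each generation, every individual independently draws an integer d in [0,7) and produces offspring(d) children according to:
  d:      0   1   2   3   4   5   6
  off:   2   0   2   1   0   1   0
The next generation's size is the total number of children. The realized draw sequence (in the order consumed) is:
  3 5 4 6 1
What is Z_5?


gen 0: Z_0=3, draws=[3, 5, 4], offspring=[1, 1, 0], Z_1=2
gen 1: Z_1=2, draws=[6, 1], offspring=[0, 0], Z_2=0
gen 2: Z_2=0, draws=[], offspring=[], Z_3=0
gen 3: Z_3=0, draws=[], offspring=[], Z_4=0
gen 4: Z_4=0, draws=[], offspring=[], Z_5=0

0


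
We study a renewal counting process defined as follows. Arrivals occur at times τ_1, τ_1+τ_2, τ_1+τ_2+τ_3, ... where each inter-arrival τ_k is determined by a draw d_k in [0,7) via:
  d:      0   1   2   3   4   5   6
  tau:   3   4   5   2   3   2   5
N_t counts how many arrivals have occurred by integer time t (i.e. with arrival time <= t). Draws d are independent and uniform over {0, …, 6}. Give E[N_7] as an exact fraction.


Inter-arrival values over d=0..6: [3, 4, 5, 2, 3, 2, 5]
Each d has probability 1/7, so the pmf of τ is: f(2) = 2/7, f(3) = 2/7, f(4) = 1/7, f(5) = 2/7
Renewal equation for m(n) = E[N_n]: condition on τ_1 = k (if k <= n, one arrival plus a fresh copy on the remaining n−k steps): m(n) = F(n) + Σ_{k<=n} f(k)·m(n−k), where F(n) = P(τ <= n) and m(0) = 0
m(1) = F(1) = 0
m(2) = F(2) = 2/7
m(3) = F(3) = 4/7
m(4) = F(4) + f(2)·m(2) = 5/7 + 2/7·2/7 = 39/49
m(5) = F(5) + f(2)·m(3) + f(3)·m(2) = 1 + 2/7·4/7 + 2/7·2/7 = 61/49
m(6) = F(6) + f(2)·m(4) + f(3)·m(3) + f(4)·m(2) = 1 + 2/7·39/49 + 2/7·4/7 + 1/7·2/7 = 491/343
m(7) = F(7) + f(2)·m(5) + f(3)·m(4) + f(4)·m(3) + f(5)·m(2) = 1 + 2/7·61/49 + 2/7·39/49 + 1/7·4/7 + 2/7·2/7 = 599/343
E[N_7] = m(7) = 599/343

599/343
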